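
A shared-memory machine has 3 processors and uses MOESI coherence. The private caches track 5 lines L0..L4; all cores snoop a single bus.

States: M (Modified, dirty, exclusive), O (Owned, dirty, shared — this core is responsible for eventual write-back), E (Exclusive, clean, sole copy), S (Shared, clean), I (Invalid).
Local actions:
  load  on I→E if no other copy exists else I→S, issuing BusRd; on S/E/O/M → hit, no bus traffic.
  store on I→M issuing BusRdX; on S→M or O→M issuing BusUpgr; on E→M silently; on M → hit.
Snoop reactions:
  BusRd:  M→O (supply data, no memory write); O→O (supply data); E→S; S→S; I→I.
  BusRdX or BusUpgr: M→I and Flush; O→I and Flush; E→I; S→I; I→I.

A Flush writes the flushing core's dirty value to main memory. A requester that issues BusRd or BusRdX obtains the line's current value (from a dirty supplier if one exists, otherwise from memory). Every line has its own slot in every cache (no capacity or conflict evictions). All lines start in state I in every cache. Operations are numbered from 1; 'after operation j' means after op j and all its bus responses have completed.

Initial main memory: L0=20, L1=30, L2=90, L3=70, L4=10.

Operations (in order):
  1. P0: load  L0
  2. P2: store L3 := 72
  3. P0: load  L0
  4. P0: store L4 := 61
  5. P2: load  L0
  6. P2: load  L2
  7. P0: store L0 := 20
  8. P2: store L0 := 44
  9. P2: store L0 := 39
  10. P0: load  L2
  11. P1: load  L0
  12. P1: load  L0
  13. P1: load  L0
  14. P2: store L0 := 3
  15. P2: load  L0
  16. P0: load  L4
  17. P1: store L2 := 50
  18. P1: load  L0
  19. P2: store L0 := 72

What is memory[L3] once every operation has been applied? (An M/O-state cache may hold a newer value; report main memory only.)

memory[L3] = 70

  op1 P0: load  L0 → E/I/I on L0; bus BusRd; mem=20
  op2 P2: store L3 := 72 → I/I/M on L3; bus BusRdX; mem=70
  op3 P0: load  L0 → E/I/I on L0; bus (none); mem=20
  op4 P0: store L4 := 61 → M/I/I on L4; bus BusRdX; mem=10
  op5 P2: load  L0 → S/I/S on L0; bus BusRd; mem=20
  op6 P2: load  L2 → I/I/E on L2; bus BusRd; mem=90
  op7 P0: store L0 := 20 → M/I/I on L0; bus BusUpgr; mem=20
  op8 P2: store L0 := 44 → I/I/M on L0; bus BusRdX Flush; mem=20
  op9 P2: store L0 := 39 → I/I/M on L0; bus (none); mem=20
  op10 P0: load  L2 → S/I/S on L2; bus BusRd; mem=90
  op11 P1: load  L0 → I/S/O on L0; bus BusRd; mem=20
  op12 P1: load  L0 → I/S/O on L0; bus (none); mem=20
  op13 P1: load  L0 → I/S/O on L0; bus (none); mem=20
  op14 P2: store L0 := 3 → I/I/M on L0; bus BusUpgr; mem=20
  op15 P2: load  L0 → I/I/M on L0; bus (none); mem=20
  op16 P0: load  L4 → M/I/I on L4; bus (none); mem=10
  op17 P1: store L2 := 50 → I/M/I on L2; bus BusRdX; mem=90
  op18 P1: load  L0 → I/S/O on L0; bus BusRd; mem=20
  op19 P2: store L0 := 72 → I/I/M on L0; bus BusUpgr; mem=20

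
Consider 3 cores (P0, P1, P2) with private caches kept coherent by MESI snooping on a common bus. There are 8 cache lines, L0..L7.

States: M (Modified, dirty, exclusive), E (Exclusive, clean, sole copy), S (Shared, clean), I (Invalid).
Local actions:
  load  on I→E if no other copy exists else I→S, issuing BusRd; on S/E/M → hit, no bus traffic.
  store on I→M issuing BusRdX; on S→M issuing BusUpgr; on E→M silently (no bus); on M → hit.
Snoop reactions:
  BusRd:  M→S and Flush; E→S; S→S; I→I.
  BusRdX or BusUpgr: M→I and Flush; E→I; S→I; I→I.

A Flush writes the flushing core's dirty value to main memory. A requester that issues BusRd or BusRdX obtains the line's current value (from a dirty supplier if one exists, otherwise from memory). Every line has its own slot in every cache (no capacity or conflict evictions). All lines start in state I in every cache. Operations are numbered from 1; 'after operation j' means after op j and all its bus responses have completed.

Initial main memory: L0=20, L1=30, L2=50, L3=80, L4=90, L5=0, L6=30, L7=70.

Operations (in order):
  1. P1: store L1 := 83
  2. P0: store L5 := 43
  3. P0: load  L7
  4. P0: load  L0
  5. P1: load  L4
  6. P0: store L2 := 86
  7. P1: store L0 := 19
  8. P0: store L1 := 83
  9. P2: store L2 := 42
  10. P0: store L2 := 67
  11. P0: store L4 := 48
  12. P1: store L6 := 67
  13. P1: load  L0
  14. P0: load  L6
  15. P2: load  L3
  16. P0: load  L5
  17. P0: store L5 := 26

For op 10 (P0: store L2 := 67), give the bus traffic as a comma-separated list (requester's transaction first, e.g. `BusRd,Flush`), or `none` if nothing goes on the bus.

[1] P1: store L1 := 83 | P0:I, P1:M(83), P2:I | bus: BusRdX
[2] P0: store L5 := 43 | P0:M(43), P1:I, P2:I | bus: BusRdX
[3] P0: load  L7 | P0:E(70), P1:I, P2:I | bus: BusRd
[4] P0: load  L0 | P0:E(20), P1:I, P2:I | bus: BusRd
[5] P1: load  L4 | P0:I, P1:E(90), P2:I | bus: BusRd
[6] P0: store L2 := 86 | P0:M(86), P1:I, P2:I | bus: BusRdX
[7] P1: store L0 := 19 | P0:I, P1:M(19), P2:I | bus: BusRdX
[8] P0: store L1 := 83 | P0:M(83), P1:I, P2:I | bus: BusRdX,Flush
[9] P2: store L2 := 42 | P0:I, P1:I, P2:M(42) | bus: BusRdX,Flush
[10] P0: store L2 := 67 | P0:M(67), P1:I, P2:I | bus: BusRdX,Flush
[11] P0: store L4 := 48 | P0:M(48), P1:I, P2:I | bus: BusRdX
[12] P1: store L6 := 67 | P0:I, P1:M(67), P2:I | bus: BusRdX
[13] P1: load  L0 | P0:I, P1:M(19), P2:I | bus: none
[14] P0: load  L6 | P0:S(67), P1:S(67), P2:I | bus: BusRd,Flush
[15] P2: load  L3 | P0:I, P1:I, P2:E(80) | bus: BusRd
[16] P0: load  L5 | P0:M(43), P1:I, P2:I | bus: none
[17] P0: store L5 := 26 | P0:M(26), P1:I, P2:I | bus: none

bus = BusRdX,Flush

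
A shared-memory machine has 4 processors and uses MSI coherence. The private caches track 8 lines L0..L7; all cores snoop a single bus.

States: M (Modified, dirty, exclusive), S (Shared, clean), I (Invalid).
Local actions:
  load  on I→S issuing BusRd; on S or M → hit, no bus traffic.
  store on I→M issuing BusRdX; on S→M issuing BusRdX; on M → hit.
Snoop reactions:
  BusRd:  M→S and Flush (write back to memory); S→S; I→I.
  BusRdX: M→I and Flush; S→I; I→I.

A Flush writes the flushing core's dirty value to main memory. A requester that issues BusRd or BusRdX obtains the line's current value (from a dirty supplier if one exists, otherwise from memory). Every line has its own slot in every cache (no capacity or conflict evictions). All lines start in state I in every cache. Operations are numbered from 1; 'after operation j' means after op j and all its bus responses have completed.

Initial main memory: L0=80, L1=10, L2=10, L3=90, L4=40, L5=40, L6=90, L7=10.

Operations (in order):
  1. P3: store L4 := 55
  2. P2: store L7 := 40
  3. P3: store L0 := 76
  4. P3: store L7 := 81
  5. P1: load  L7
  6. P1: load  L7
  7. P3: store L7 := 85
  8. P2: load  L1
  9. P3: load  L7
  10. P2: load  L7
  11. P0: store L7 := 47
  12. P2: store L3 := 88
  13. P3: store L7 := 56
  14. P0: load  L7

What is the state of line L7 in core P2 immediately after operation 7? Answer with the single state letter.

state = I

  op1 P3: store L4 := 55 → I/I/I/M on L4; bus BusRdX; mem=40
  op2 P2: store L7 := 40 → I/I/M/I on L7; bus BusRdX; mem=10
  op3 P3: store L0 := 76 → I/I/I/M on L0; bus BusRdX; mem=80
  op4 P3: store L7 := 81 → I/I/I/M on L7; bus BusRdX Flush; mem=40
  op5 P1: load  L7 → I/S/I/S on L7; bus BusRd Flush; mem=81
  op6 P1: load  L7 → I/S/I/S on L7; bus (none); mem=81
  op7 P3: store L7 := 85 → I/I/I/M on L7; bus BusRdX; mem=81
  op8 P2: load  L1 → I/I/S/I on L1; bus BusRd; mem=10
  op9 P3: load  L7 → I/I/I/M on L7; bus (none); mem=81
  op10 P2: load  L7 → I/I/S/S on L7; bus BusRd Flush; mem=85
  op11 P0: store L7 := 47 → M/I/I/I on L7; bus BusRdX; mem=85
  op12 P2: store L3 := 88 → I/I/M/I on L3; bus BusRdX; mem=90
  op13 P3: store L7 := 56 → I/I/I/M on L7; bus BusRdX Flush; mem=47
  op14 P0: load  L7 → S/I/I/S on L7; bus BusRd Flush; mem=56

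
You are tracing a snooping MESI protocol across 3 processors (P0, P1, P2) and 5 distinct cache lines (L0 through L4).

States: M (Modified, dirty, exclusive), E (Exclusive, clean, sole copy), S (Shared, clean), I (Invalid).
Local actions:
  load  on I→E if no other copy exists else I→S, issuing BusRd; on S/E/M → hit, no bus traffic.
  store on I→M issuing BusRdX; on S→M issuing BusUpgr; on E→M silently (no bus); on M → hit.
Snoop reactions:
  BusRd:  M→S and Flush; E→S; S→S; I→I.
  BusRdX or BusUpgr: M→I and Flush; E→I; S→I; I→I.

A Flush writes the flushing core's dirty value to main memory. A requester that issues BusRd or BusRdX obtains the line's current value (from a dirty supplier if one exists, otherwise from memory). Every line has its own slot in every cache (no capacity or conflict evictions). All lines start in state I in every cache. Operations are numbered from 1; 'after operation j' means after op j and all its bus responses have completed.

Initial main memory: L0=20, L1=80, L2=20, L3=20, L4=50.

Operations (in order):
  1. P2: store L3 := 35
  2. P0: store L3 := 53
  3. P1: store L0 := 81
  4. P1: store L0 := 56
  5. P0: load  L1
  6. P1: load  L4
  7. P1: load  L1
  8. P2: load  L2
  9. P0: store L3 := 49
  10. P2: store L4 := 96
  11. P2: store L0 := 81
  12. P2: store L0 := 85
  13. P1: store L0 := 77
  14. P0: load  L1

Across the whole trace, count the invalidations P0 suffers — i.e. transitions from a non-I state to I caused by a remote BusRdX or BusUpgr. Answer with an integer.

invalidations = 0

1. P2: store L3 := 35  bus=[BusRdX]  L3: P0=I P1=I P2=M  mem[L3]=20
2. P0: store L3 := 53  bus=[BusRdX,Flush]  L3: P0=M P1=I P2=I  mem[L3]=35
3. P1: store L0 := 81  bus=[BusRdX]  L0: P0=I P1=M P2=I  mem[L0]=20
4. P1: store L0 := 56  bus=[-]  L0: P0=I P1=M P2=I  mem[L0]=20
5. P0: load  L1  bus=[BusRd]  L1: P0=E P1=I P2=I  mem[L1]=80
6. P1: load  L4  bus=[BusRd]  L4: P0=I P1=E P2=I  mem[L4]=50
7. P1: load  L1  bus=[BusRd]  L1: P0=S P1=S P2=I  mem[L1]=80
8. P2: load  L2  bus=[BusRd]  L2: P0=I P1=I P2=E  mem[L2]=20
9. P0: store L3 := 49  bus=[-]  L3: P0=M P1=I P2=I  mem[L3]=35
10. P2: store L4 := 96  bus=[BusRdX]  L4: P0=I P1=I P2=M  mem[L4]=50
11. P2: store L0 := 81  bus=[BusRdX,Flush]  L0: P0=I P1=I P2=M  mem[L0]=56
12. P2: store L0 := 85  bus=[-]  L0: P0=I P1=I P2=M  mem[L0]=56
13. P1: store L0 := 77  bus=[BusRdX,Flush]  L0: P0=I P1=M P2=I  mem[L0]=85
14. P0: load  L1  bus=[-]  L1: P0=S P1=S P2=I  mem[L1]=80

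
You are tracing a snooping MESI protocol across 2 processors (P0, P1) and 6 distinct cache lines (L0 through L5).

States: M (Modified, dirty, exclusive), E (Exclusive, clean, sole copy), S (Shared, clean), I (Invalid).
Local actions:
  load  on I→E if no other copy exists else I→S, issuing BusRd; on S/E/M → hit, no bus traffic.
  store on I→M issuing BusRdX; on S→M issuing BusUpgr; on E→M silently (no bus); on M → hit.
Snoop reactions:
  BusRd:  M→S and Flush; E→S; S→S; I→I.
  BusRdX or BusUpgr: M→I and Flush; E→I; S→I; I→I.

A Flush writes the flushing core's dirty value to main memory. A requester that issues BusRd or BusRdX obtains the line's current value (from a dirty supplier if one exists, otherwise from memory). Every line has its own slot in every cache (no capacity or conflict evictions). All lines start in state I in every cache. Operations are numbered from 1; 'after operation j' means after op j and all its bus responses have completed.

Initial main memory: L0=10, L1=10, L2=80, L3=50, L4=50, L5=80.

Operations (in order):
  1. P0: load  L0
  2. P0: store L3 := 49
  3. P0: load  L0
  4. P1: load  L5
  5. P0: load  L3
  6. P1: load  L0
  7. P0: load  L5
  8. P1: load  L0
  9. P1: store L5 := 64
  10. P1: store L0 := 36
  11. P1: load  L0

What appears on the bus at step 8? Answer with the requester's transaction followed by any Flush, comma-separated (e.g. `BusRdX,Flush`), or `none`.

step 1: P0: load  L0  ⟶  EI  (L0)  txn=BusRd  M[L0]=10
step 2: P0: store L3 := 49  ⟶  MI  (L3)  txn=BusRdX  M[L3]=50
step 3: P0: load  L0  ⟶  EI  (L0)  txn=∅  M[L0]=10
step 4: P1: load  L5  ⟶  IE  (L5)  txn=BusRd  M[L5]=80
step 5: P0: load  L3  ⟶  MI  (L3)  txn=∅  M[L3]=50
step 6: P1: load  L0  ⟶  SS  (L0)  txn=BusRd  M[L0]=10
step 7: P0: load  L5  ⟶  SS  (L5)  txn=BusRd  M[L5]=80
step 8: P1: load  L0  ⟶  SS  (L0)  txn=∅  M[L0]=10
step 9: P1: store L5 := 64  ⟶  IM  (L5)  txn=BusUpgr  M[L5]=80
step 10: P1: store L0 := 36  ⟶  IM  (L0)  txn=BusUpgr  M[L0]=10
step 11: P1: load  L0  ⟶  IM  (L0)  txn=∅  M[L0]=10

bus = none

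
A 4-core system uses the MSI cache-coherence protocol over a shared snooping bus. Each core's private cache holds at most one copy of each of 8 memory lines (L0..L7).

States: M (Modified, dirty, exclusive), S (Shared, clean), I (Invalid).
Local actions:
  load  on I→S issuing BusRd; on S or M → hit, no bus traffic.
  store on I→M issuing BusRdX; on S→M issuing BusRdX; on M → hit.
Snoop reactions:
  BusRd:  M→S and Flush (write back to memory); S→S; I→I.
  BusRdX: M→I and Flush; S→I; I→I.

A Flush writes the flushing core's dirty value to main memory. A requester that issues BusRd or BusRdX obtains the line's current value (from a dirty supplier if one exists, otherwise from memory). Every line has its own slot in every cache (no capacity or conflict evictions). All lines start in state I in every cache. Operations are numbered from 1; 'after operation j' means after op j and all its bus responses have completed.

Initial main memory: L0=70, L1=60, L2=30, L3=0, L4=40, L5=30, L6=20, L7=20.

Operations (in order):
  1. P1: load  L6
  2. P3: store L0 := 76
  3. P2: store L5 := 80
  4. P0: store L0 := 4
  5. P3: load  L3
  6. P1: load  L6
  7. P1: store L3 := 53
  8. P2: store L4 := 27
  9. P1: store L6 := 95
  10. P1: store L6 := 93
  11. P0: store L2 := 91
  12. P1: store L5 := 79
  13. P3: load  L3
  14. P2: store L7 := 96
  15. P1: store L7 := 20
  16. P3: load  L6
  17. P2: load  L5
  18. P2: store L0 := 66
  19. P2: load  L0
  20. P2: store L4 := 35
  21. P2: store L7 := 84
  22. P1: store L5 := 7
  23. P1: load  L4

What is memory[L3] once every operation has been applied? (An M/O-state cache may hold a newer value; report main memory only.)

memory[L3] = 53

step 1: P1: load  L6  ⟶  ISII  (L6)  txn=BusRd  M[L6]=20
step 2: P3: store L0 := 76  ⟶  IIIM  (L0)  txn=BusRdX  M[L0]=70
step 3: P2: store L5 := 80  ⟶  IIMI  (L5)  txn=BusRdX  M[L5]=30
step 4: P0: store L0 := 4  ⟶  MIII  (L0)  txn=BusRdX+Flush  M[L0]=76
step 5: P3: load  L3  ⟶  IIIS  (L3)  txn=BusRd  M[L3]=0
step 6: P1: load  L6  ⟶  ISII  (L6)  txn=∅  M[L6]=20
step 7: P1: store L3 := 53  ⟶  IMII  (L3)  txn=BusRdX  M[L3]=0
step 8: P2: store L4 := 27  ⟶  IIMI  (L4)  txn=BusRdX  M[L4]=40
step 9: P1: store L6 := 95  ⟶  IMII  (L6)  txn=BusRdX  M[L6]=20
step 10: P1: store L6 := 93  ⟶  IMII  (L6)  txn=∅  M[L6]=20
step 11: P0: store L2 := 91  ⟶  MIII  (L2)  txn=BusRdX  M[L2]=30
step 12: P1: store L5 := 79  ⟶  IMII  (L5)  txn=BusRdX+Flush  M[L5]=80
step 13: P3: load  L3  ⟶  ISIS  (L3)  txn=BusRd+Flush  M[L3]=53
step 14: P2: store L7 := 96  ⟶  IIMI  (L7)  txn=BusRdX  M[L7]=20
step 15: P1: store L7 := 20  ⟶  IMII  (L7)  txn=BusRdX+Flush  M[L7]=96
step 16: P3: load  L6  ⟶  ISIS  (L6)  txn=BusRd+Flush  M[L6]=93
step 17: P2: load  L5  ⟶  ISSI  (L5)  txn=BusRd+Flush  M[L5]=79
step 18: P2: store L0 := 66  ⟶  IIMI  (L0)  txn=BusRdX+Flush  M[L0]=4
step 19: P2: load  L0  ⟶  IIMI  (L0)  txn=∅  M[L0]=4
step 20: P2: store L4 := 35  ⟶  IIMI  (L4)  txn=∅  M[L4]=40
step 21: P2: store L7 := 84  ⟶  IIMI  (L7)  txn=BusRdX+Flush  M[L7]=20
step 22: P1: store L5 := 7  ⟶  IMII  (L5)  txn=BusRdX  M[L5]=79
step 23: P1: load  L4  ⟶  ISSI  (L4)  txn=BusRd+Flush  M[L4]=35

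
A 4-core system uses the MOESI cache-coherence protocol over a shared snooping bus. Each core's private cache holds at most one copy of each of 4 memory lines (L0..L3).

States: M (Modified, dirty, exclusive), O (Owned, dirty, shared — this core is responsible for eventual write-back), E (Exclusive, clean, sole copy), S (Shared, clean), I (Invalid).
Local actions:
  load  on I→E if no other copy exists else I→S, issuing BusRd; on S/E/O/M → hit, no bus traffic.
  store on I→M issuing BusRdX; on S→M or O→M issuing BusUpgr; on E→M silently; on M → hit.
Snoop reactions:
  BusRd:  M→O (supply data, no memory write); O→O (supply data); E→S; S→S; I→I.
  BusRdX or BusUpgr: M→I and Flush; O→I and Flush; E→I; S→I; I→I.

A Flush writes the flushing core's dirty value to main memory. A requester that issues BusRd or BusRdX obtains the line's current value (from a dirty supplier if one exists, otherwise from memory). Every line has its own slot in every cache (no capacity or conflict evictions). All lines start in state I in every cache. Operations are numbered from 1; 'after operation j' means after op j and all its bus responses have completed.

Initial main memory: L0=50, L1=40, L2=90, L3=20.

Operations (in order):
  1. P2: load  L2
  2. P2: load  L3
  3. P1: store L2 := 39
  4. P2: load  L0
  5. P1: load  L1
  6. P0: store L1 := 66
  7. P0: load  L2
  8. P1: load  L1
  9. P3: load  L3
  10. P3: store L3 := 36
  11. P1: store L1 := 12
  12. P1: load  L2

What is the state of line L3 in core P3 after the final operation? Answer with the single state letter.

state = M

1. P2: load  L2  bus=[BusRd]  L2: P0=I P1=I P2=E P3=I  mem[L2]=90
2. P2: load  L3  bus=[BusRd]  L3: P0=I P1=I P2=E P3=I  mem[L3]=20
3. P1: store L2 := 39  bus=[BusRdX]  L2: P0=I P1=M P2=I P3=I  mem[L2]=90
4. P2: load  L0  bus=[BusRd]  L0: P0=I P1=I P2=E P3=I  mem[L0]=50
5. P1: load  L1  bus=[BusRd]  L1: P0=I P1=E P2=I P3=I  mem[L1]=40
6. P0: store L1 := 66  bus=[BusRdX]  L1: P0=M P1=I P2=I P3=I  mem[L1]=40
7. P0: load  L2  bus=[BusRd]  L2: P0=S P1=O P2=I P3=I  mem[L2]=90
8. P1: load  L1  bus=[BusRd]  L1: P0=O P1=S P2=I P3=I  mem[L1]=40
9. P3: load  L3  bus=[BusRd]  L3: P0=I P1=I P2=S P3=S  mem[L3]=20
10. P3: store L3 := 36  bus=[BusUpgr]  L3: P0=I P1=I P2=I P3=M  mem[L3]=20
11. P1: store L1 := 12  bus=[BusUpgr,Flush]  L1: P0=I P1=M P2=I P3=I  mem[L1]=66
12. P1: load  L2  bus=[-]  L2: P0=S P1=O P2=I P3=I  mem[L2]=90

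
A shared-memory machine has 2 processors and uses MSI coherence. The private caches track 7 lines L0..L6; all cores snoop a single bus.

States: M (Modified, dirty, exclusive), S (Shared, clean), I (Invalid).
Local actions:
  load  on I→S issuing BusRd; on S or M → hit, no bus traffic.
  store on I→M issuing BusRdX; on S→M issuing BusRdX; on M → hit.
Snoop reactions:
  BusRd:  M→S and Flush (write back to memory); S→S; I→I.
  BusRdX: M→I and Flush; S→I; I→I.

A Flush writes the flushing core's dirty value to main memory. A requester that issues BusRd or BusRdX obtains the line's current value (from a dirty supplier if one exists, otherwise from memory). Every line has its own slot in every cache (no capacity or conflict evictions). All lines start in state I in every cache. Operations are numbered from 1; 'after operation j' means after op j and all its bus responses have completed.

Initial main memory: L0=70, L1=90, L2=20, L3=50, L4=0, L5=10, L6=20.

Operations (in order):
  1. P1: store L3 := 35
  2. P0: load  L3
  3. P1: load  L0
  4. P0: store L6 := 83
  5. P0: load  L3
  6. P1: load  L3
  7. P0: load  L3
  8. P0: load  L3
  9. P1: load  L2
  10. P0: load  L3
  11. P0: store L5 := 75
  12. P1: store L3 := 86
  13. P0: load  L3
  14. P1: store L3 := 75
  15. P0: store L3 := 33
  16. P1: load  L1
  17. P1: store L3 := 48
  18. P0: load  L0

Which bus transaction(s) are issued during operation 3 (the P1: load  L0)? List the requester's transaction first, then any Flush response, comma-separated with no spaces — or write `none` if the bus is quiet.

bus = BusRd

  op1 P1: store L3 := 35 → I/M on L3; bus BusRdX; mem=50
  op2 P0: load  L3 → S/S on L3; bus BusRd Flush; mem=35
  op3 P1: load  L0 → I/S on L0; bus BusRd; mem=70
  op4 P0: store L6 := 83 → M/I on L6; bus BusRdX; mem=20
  op5 P0: load  L3 → S/S on L3; bus (none); mem=35
  op6 P1: load  L3 → S/S on L3; bus (none); mem=35
  op7 P0: load  L3 → S/S on L3; bus (none); mem=35
  op8 P0: load  L3 → S/S on L3; bus (none); mem=35
  op9 P1: load  L2 → I/S on L2; bus BusRd; mem=20
  op10 P0: load  L3 → S/S on L3; bus (none); mem=35
  op11 P0: store L5 := 75 → M/I on L5; bus BusRdX; mem=10
  op12 P1: store L3 := 86 → I/M on L3; bus BusRdX; mem=35
  op13 P0: load  L3 → S/S on L3; bus BusRd Flush; mem=86
  op14 P1: store L3 := 75 → I/M on L3; bus BusRdX; mem=86
  op15 P0: store L3 := 33 → M/I on L3; bus BusRdX Flush; mem=75
  op16 P1: load  L1 → I/S on L1; bus BusRd; mem=90
  op17 P1: store L3 := 48 → I/M on L3; bus BusRdX Flush; mem=33
  op18 P0: load  L0 → S/S on L0; bus BusRd; mem=70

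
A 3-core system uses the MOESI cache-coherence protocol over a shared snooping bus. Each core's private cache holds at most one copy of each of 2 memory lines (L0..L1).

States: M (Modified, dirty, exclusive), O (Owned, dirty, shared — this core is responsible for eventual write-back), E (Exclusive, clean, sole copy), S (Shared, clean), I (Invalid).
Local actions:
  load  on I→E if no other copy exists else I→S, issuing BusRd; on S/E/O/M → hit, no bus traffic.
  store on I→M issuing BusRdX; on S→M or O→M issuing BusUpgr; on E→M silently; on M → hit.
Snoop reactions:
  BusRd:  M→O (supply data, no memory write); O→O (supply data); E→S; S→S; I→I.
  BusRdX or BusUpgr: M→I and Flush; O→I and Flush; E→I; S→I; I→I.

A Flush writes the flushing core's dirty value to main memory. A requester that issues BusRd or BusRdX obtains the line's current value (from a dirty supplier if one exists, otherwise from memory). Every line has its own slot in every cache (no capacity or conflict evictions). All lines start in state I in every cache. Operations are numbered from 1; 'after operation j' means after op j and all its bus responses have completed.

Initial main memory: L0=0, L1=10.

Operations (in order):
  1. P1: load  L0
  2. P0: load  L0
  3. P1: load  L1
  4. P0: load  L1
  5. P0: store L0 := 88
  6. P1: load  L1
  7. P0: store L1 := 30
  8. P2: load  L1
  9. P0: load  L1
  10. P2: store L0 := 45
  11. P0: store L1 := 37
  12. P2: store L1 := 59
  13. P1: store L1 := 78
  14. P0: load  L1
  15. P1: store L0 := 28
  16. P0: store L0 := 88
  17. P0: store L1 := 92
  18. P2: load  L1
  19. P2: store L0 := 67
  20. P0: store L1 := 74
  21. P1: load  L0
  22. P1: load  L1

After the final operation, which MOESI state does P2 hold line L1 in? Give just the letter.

state = I

step 1: P1: load  L0  ⟶  IEI  (L0)  txn=BusRd  M[L0]=0
step 2: P0: load  L0  ⟶  SSI  (L0)  txn=BusRd  M[L0]=0
step 3: P1: load  L1  ⟶  IEI  (L1)  txn=BusRd  M[L1]=10
step 4: P0: load  L1  ⟶  SSI  (L1)  txn=BusRd  M[L1]=10
step 5: P0: store L0 := 88  ⟶  MII  (L0)  txn=BusUpgr  M[L0]=0
step 6: P1: load  L1  ⟶  SSI  (L1)  txn=∅  M[L1]=10
step 7: P0: store L1 := 30  ⟶  MII  (L1)  txn=BusUpgr  M[L1]=10
step 8: P2: load  L1  ⟶  OIS  (L1)  txn=BusRd  M[L1]=10
step 9: P0: load  L1  ⟶  OIS  (L1)  txn=∅  M[L1]=10
step 10: P2: store L0 := 45  ⟶  IIM  (L0)  txn=BusRdX+Flush  M[L0]=88
step 11: P0: store L1 := 37  ⟶  MII  (L1)  txn=BusUpgr  M[L1]=10
step 12: P2: store L1 := 59  ⟶  IIM  (L1)  txn=BusRdX+Flush  M[L1]=37
step 13: P1: store L1 := 78  ⟶  IMI  (L1)  txn=BusRdX+Flush  M[L1]=59
step 14: P0: load  L1  ⟶  SOI  (L1)  txn=BusRd  M[L1]=59
step 15: P1: store L0 := 28  ⟶  IMI  (L0)  txn=BusRdX+Flush  M[L0]=45
step 16: P0: store L0 := 88  ⟶  MII  (L0)  txn=BusRdX+Flush  M[L0]=28
step 17: P0: store L1 := 92  ⟶  MII  (L1)  txn=BusUpgr+Flush  M[L1]=78
step 18: P2: load  L1  ⟶  OIS  (L1)  txn=BusRd  M[L1]=78
step 19: P2: store L0 := 67  ⟶  IIM  (L0)  txn=BusRdX+Flush  M[L0]=88
step 20: P0: store L1 := 74  ⟶  MII  (L1)  txn=BusUpgr  M[L1]=78
step 21: P1: load  L0  ⟶  ISO  (L0)  txn=BusRd  M[L0]=88
step 22: P1: load  L1  ⟶  OSI  (L1)  txn=BusRd  M[L1]=78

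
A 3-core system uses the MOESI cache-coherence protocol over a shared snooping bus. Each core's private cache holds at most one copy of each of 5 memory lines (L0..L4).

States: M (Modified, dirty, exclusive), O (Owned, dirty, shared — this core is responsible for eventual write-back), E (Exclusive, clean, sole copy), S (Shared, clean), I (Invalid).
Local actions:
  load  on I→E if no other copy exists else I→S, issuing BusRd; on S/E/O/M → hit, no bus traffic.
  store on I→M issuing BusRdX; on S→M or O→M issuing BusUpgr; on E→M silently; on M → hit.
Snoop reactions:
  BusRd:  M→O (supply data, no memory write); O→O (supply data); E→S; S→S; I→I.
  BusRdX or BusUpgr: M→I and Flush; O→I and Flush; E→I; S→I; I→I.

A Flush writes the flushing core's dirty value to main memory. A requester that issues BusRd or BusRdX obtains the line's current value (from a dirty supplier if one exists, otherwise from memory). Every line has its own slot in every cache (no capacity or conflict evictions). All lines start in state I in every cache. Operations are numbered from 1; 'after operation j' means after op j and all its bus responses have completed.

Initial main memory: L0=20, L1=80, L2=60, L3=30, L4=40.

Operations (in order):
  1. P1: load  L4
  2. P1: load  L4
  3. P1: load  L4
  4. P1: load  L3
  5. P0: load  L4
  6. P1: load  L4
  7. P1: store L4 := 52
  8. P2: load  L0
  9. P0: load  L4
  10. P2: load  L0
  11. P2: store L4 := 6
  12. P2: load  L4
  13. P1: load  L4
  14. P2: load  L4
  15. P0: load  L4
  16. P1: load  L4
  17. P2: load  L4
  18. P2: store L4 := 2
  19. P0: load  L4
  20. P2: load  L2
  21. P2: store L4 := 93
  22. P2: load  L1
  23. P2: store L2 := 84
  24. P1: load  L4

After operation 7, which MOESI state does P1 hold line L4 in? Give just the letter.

state = M

step 1: P1: load  L4  ⟶  IEI  (L4)  txn=BusRd  M[L4]=40
step 2: P1: load  L4  ⟶  IEI  (L4)  txn=∅  M[L4]=40
step 3: P1: load  L4  ⟶  IEI  (L4)  txn=∅  M[L4]=40
step 4: P1: load  L3  ⟶  IEI  (L3)  txn=BusRd  M[L3]=30
step 5: P0: load  L4  ⟶  SSI  (L4)  txn=BusRd  M[L4]=40
step 6: P1: load  L4  ⟶  SSI  (L4)  txn=∅  M[L4]=40
step 7: P1: store L4 := 52  ⟶  IMI  (L4)  txn=BusUpgr  M[L4]=40
step 8: P2: load  L0  ⟶  IIE  (L0)  txn=BusRd  M[L0]=20
step 9: P0: load  L4  ⟶  SOI  (L4)  txn=BusRd  M[L4]=40
step 10: P2: load  L0  ⟶  IIE  (L0)  txn=∅  M[L0]=20
step 11: P2: store L4 := 6  ⟶  IIM  (L4)  txn=BusRdX+Flush  M[L4]=52
step 12: P2: load  L4  ⟶  IIM  (L4)  txn=∅  M[L4]=52
step 13: P1: load  L4  ⟶  ISO  (L4)  txn=BusRd  M[L4]=52
step 14: P2: load  L4  ⟶  ISO  (L4)  txn=∅  M[L4]=52
step 15: P0: load  L4  ⟶  SSO  (L4)  txn=BusRd  M[L4]=52
step 16: P1: load  L4  ⟶  SSO  (L4)  txn=∅  M[L4]=52
step 17: P2: load  L4  ⟶  SSO  (L4)  txn=∅  M[L4]=52
step 18: P2: store L4 := 2  ⟶  IIM  (L4)  txn=BusUpgr  M[L4]=52
step 19: P0: load  L4  ⟶  SIO  (L4)  txn=BusRd  M[L4]=52
step 20: P2: load  L2  ⟶  IIE  (L2)  txn=BusRd  M[L2]=60
step 21: P2: store L4 := 93  ⟶  IIM  (L4)  txn=BusUpgr  M[L4]=52
step 22: P2: load  L1  ⟶  IIE  (L1)  txn=BusRd  M[L1]=80
step 23: P2: store L2 := 84  ⟶  IIM  (L2)  txn=∅  M[L2]=60
step 24: P1: load  L4  ⟶  ISO  (L4)  txn=BusRd  M[L4]=52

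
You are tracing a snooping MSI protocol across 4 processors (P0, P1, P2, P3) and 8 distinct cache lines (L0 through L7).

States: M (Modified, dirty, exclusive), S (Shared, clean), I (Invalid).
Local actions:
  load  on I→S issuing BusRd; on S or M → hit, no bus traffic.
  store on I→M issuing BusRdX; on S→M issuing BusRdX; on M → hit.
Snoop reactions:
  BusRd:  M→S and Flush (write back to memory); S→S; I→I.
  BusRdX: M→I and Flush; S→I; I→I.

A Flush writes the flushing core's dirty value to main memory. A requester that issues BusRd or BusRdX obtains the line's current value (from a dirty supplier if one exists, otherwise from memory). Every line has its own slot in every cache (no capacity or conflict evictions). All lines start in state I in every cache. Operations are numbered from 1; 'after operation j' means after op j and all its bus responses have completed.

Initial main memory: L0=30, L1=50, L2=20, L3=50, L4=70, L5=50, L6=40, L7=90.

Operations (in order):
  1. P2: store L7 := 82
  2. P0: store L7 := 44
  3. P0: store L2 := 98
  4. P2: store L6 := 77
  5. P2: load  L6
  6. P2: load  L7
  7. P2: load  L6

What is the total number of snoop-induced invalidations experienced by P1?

invalidations = 0

1. P2: store L7 := 82  bus=[BusRdX]  L7: P0=I P1=I P2=M P3=I  mem[L7]=90
2. P0: store L7 := 44  bus=[BusRdX,Flush]  L7: P0=M P1=I P2=I P3=I  mem[L7]=82
3. P0: store L2 := 98  bus=[BusRdX]  L2: P0=M P1=I P2=I P3=I  mem[L2]=20
4. P2: store L6 := 77  bus=[BusRdX]  L6: P0=I P1=I P2=M P3=I  mem[L6]=40
5. P2: load  L6  bus=[-]  L6: P0=I P1=I P2=M P3=I  mem[L6]=40
6. P2: load  L7  bus=[BusRd,Flush]  L7: P0=S P1=I P2=S P3=I  mem[L7]=44
7. P2: load  L6  bus=[-]  L6: P0=I P1=I P2=M P3=I  mem[L6]=40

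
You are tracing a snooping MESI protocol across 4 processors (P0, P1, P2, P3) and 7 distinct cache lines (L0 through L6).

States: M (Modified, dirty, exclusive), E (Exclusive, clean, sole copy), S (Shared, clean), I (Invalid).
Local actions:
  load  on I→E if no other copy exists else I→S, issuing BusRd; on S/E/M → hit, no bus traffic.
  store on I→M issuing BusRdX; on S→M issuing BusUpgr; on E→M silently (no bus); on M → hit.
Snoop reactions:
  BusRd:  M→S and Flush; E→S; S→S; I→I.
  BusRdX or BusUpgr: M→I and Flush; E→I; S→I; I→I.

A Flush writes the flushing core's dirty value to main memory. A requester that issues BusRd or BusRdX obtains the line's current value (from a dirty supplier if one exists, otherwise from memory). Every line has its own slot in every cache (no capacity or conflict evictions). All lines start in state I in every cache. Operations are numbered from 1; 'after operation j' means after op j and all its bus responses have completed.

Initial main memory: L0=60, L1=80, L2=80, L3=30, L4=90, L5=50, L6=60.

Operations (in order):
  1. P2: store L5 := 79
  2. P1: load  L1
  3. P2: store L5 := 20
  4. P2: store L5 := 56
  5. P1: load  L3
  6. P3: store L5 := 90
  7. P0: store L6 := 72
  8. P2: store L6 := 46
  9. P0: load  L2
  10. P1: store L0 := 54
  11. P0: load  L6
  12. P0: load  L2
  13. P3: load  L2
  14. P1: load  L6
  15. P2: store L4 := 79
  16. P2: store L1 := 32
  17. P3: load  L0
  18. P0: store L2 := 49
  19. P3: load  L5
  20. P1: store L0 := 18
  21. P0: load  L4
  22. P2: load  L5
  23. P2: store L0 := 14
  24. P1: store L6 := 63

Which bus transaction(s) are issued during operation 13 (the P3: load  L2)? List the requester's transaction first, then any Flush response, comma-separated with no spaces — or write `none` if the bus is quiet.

step 1: P2: store L5 := 79  ⟶  IIMI  (L5)  txn=BusRdX  M[L5]=50
step 2: P1: load  L1  ⟶  IEII  (L1)  txn=BusRd  M[L1]=80
step 3: P2: store L5 := 20  ⟶  IIMI  (L5)  txn=∅  M[L5]=50
step 4: P2: store L5 := 56  ⟶  IIMI  (L5)  txn=∅  M[L5]=50
step 5: P1: load  L3  ⟶  IEII  (L3)  txn=BusRd  M[L3]=30
step 6: P3: store L5 := 90  ⟶  IIIM  (L5)  txn=BusRdX+Flush  M[L5]=56
step 7: P0: store L6 := 72  ⟶  MIII  (L6)  txn=BusRdX  M[L6]=60
step 8: P2: store L6 := 46  ⟶  IIMI  (L6)  txn=BusRdX+Flush  M[L6]=72
step 9: P0: load  L2  ⟶  EIII  (L2)  txn=BusRd  M[L2]=80
step 10: P1: store L0 := 54  ⟶  IMII  (L0)  txn=BusRdX  M[L0]=60
step 11: P0: load  L6  ⟶  SISI  (L6)  txn=BusRd+Flush  M[L6]=46
step 12: P0: load  L2  ⟶  EIII  (L2)  txn=∅  M[L2]=80
step 13: P3: load  L2  ⟶  SIIS  (L2)  txn=BusRd  M[L2]=80
step 14: P1: load  L6  ⟶  SSSI  (L6)  txn=BusRd  M[L6]=46
step 15: P2: store L4 := 79  ⟶  IIMI  (L4)  txn=BusRdX  M[L4]=90
step 16: P2: store L1 := 32  ⟶  IIMI  (L1)  txn=BusRdX  M[L1]=80
step 17: P3: load  L0  ⟶  ISIS  (L0)  txn=BusRd+Flush  M[L0]=54
step 18: P0: store L2 := 49  ⟶  MIII  (L2)  txn=BusUpgr  M[L2]=80
step 19: P3: load  L5  ⟶  IIIM  (L5)  txn=∅  M[L5]=56
step 20: P1: store L0 := 18  ⟶  IMII  (L0)  txn=BusUpgr  M[L0]=54
step 21: P0: load  L4  ⟶  SISI  (L4)  txn=BusRd+Flush  M[L4]=79
step 22: P2: load  L5  ⟶  IISS  (L5)  txn=BusRd+Flush  M[L5]=90
step 23: P2: store L0 := 14  ⟶  IIMI  (L0)  txn=BusRdX+Flush  M[L0]=18
step 24: P1: store L6 := 63  ⟶  IMII  (L6)  txn=BusUpgr  M[L6]=46

bus = BusRd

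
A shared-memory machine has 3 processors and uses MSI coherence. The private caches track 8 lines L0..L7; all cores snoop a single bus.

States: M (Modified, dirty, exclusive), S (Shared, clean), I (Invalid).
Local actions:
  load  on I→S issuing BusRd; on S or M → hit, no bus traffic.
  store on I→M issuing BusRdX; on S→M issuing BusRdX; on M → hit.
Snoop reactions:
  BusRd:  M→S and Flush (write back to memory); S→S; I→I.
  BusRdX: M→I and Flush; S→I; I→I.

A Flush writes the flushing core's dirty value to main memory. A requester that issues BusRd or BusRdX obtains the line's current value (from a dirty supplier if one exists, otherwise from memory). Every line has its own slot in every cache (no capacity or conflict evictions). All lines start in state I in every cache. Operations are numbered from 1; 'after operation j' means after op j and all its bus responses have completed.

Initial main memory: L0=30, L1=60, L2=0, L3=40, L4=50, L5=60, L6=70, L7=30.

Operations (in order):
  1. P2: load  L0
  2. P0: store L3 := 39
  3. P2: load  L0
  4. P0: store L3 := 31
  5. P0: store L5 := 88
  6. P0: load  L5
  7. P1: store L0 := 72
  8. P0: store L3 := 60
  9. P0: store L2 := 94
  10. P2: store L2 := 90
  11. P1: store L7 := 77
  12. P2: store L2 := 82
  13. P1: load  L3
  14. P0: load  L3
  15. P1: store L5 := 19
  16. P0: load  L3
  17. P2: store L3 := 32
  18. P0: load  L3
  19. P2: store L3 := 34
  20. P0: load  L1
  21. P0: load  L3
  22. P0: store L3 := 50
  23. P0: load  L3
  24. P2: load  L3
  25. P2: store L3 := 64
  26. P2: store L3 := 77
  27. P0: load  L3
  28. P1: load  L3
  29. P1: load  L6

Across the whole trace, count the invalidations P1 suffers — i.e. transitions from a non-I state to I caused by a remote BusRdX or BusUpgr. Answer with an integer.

[1] P2: load  L0 | P0:I, P1:I, P2:S(30) | bus: BusRd
[2] P0: store L3 := 39 | P0:M(39), P1:I, P2:I | bus: BusRdX
[3] P2: load  L0 | P0:I, P1:I, P2:S(30) | bus: none
[4] P0: store L3 := 31 | P0:M(31), P1:I, P2:I | bus: none
[5] P0: store L5 := 88 | P0:M(88), P1:I, P2:I | bus: BusRdX
[6] P0: load  L5 | P0:M(88), P1:I, P2:I | bus: none
[7] P1: store L0 := 72 | P0:I, P1:M(72), P2:I | bus: BusRdX
[8] P0: store L3 := 60 | P0:M(60), P1:I, P2:I | bus: none
[9] P0: store L2 := 94 | P0:M(94), P1:I, P2:I | bus: BusRdX
[10] P2: store L2 := 90 | P0:I, P1:I, P2:M(90) | bus: BusRdX,Flush
[11] P1: store L7 := 77 | P0:I, P1:M(77), P2:I | bus: BusRdX
[12] P2: store L2 := 82 | P0:I, P1:I, P2:M(82) | bus: none
[13] P1: load  L3 | P0:S(60), P1:S(60), P2:I | bus: BusRd,Flush
[14] P0: load  L3 | P0:S(60), P1:S(60), P2:I | bus: none
[15] P1: store L5 := 19 | P0:I, P1:M(19), P2:I | bus: BusRdX,Flush
[16] P0: load  L3 | P0:S(60), P1:S(60), P2:I | bus: none
[17] P2: store L3 := 32 | P0:I, P1:I, P2:M(32) | bus: BusRdX
[18] P0: load  L3 | P0:S(32), P1:I, P2:S(32) | bus: BusRd,Flush
[19] P2: store L3 := 34 | P0:I, P1:I, P2:M(34) | bus: BusRdX
[20] P0: load  L1 | P0:S(60), P1:I, P2:I | bus: BusRd
[21] P0: load  L3 | P0:S(34), P1:I, P2:S(34) | bus: BusRd,Flush
[22] P0: store L3 := 50 | P0:M(50), P1:I, P2:I | bus: BusRdX
[23] P0: load  L3 | P0:M(50), P1:I, P2:I | bus: none
[24] P2: load  L3 | P0:S(50), P1:I, P2:S(50) | bus: BusRd,Flush
[25] P2: store L3 := 64 | P0:I, P1:I, P2:M(64) | bus: BusRdX
[26] P2: store L3 := 77 | P0:I, P1:I, P2:M(77) | bus: none
[27] P0: load  L3 | P0:S(77), P1:I, P2:S(77) | bus: BusRd,Flush
[28] P1: load  L3 | P0:S(77), P1:S(77), P2:S(77) | bus: BusRd
[29] P1: load  L6 | P0:I, P1:S(70), P2:I | bus: BusRd

invalidations = 1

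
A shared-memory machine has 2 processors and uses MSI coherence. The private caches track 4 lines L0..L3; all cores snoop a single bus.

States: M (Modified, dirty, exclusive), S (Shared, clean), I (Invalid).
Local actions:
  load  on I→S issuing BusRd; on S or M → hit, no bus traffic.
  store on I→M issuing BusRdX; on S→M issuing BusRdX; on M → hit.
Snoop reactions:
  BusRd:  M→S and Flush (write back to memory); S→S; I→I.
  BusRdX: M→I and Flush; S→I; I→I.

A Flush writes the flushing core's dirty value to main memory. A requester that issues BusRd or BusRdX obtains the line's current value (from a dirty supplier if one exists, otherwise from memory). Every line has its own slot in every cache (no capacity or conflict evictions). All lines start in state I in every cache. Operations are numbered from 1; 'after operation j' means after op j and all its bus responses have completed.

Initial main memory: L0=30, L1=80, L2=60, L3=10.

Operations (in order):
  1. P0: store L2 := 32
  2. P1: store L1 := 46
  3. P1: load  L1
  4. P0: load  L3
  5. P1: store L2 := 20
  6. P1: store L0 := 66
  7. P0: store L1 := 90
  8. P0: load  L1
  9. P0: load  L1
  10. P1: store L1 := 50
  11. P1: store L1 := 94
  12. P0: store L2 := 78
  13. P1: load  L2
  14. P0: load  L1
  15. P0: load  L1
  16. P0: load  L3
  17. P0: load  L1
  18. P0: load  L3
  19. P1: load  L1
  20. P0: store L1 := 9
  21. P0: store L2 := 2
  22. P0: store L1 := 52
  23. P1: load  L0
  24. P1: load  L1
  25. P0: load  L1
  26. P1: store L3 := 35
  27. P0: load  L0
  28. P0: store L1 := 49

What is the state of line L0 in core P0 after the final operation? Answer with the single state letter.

1. P0: store L2 := 32  bus=[BusRdX]  L2: P0=M P1=I  mem[L2]=60
2. P1: store L1 := 46  bus=[BusRdX]  L1: P0=I P1=M  mem[L1]=80
3. P1: load  L1  bus=[-]  L1: P0=I P1=M  mem[L1]=80
4. P0: load  L3  bus=[BusRd]  L3: P0=S P1=I  mem[L3]=10
5. P1: store L2 := 20  bus=[BusRdX,Flush]  L2: P0=I P1=M  mem[L2]=32
6. P1: store L0 := 66  bus=[BusRdX]  L0: P0=I P1=M  mem[L0]=30
7. P0: store L1 := 90  bus=[BusRdX,Flush]  L1: P0=M P1=I  mem[L1]=46
8. P0: load  L1  bus=[-]  L1: P0=M P1=I  mem[L1]=46
9. P0: load  L1  bus=[-]  L1: P0=M P1=I  mem[L1]=46
10. P1: store L1 := 50  bus=[BusRdX,Flush]  L1: P0=I P1=M  mem[L1]=90
11. P1: store L1 := 94  bus=[-]  L1: P0=I P1=M  mem[L1]=90
12. P0: store L2 := 78  bus=[BusRdX,Flush]  L2: P0=M P1=I  mem[L2]=20
13. P1: load  L2  bus=[BusRd,Flush]  L2: P0=S P1=S  mem[L2]=78
14. P0: load  L1  bus=[BusRd,Flush]  L1: P0=S P1=S  mem[L1]=94
15. P0: load  L1  bus=[-]  L1: P0=S P1=S  mem[L1]=94
16. P0: load  L3  bus=[-]  L3: P0=S P1=I  mem[L3]=10
17. P0: load  L1  bus=[-]  L1: P0=S P1=S  mem[L1]=94
18. P0: load  L3  bus=[-]  L3: P0=S P1=I  mem[L3]=10
19. P1: load  L1  bus=[-]  L1: P0=S P1=S  mem[L1]=94
20. P0: store L1 := 9  bus=[BusRdX]  L1: P0=M P1=I  mem[L1]=94
21. P0: store L2 := 2  bus=[BusRdX]  L2: P0=M P1=I  mem[L2]=78
22. P0: store L1 := 52  bus=[-]  L1: P0=M P1=I  mem[L1]=94
23. P1: load  L0  bus=[-]  L0: P0=I P1=M  mem[L0]=30
24. P1: load  L1  bus=[BusRd,Flush]  L1: P0=S P1=S  mem[L1]=52
25. P0: load  L1  bus=[-]  L1: P0=S P1=S  mem[L1]=52
26. P1: store L3 := 35  bus=[BusRdX]  L3: P0=I P1=M  mem[L3]=10
27. P0: load  L0  bus=[BusRd,Flush]  L0: P0=S P1=S  mem[L0]=66
28. P0: store L1 := 49  bus=[BusRdX]  L1: P0=M P1=I  mem[L1]=52

state = S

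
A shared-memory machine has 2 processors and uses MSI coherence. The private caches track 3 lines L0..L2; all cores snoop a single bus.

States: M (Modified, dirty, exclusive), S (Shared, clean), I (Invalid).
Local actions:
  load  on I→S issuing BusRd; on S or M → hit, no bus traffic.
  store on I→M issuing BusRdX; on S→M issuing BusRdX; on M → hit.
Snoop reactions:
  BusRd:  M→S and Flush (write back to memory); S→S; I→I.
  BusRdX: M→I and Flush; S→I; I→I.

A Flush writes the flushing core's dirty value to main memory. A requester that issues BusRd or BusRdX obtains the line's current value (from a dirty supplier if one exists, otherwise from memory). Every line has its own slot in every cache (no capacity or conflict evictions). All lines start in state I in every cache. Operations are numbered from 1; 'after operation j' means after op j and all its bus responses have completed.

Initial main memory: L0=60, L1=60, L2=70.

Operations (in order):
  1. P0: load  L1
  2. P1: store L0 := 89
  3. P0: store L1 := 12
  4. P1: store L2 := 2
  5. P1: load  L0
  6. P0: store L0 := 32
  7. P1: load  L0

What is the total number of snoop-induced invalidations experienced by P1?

step 1: P0: load  L1  ⟶  SI  (L1)  txn=BusRd  M[L1]=60
step 2: P1: store L0 := 89  ⟶  IM  (L0)  txn=BusRdX  M[L0]=60
step 3: P0: store L1 := 12  ⟶  MI  (L1)  txn=BusRdX  M[L1]=60
step 4: P1: store L2 := 2  ⟶  IM  (L2)  txn=BusRdX  M[L2]=70
step 5: P1: load  L0  ⟶  IM  (L0)  txn=∅  M[L0]=60
step 6: P0: store L0 := 32  ⟶  MI  (L0)  txn=BusRdX+Flush  M[L0]=89
step 7: P1: load  L0  ⟶  SS  (L0)  txn=BusRd+Flush  M[L0]=32

invalidations = 1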